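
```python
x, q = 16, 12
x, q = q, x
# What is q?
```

Trace:
`x, q = 16, 12` → x = 16; q = 12
`x, q = q, x` → x = 12; q = 16
So q = 16

Answer: 16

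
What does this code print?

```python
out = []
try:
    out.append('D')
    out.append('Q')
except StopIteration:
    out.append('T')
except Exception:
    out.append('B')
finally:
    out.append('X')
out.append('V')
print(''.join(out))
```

Execution trace: 'D' (try body) → 'Q' (try body, no exception) → 'X' (finally) → 'V' (after the try/except). Output: DQXV

Answer: DQXV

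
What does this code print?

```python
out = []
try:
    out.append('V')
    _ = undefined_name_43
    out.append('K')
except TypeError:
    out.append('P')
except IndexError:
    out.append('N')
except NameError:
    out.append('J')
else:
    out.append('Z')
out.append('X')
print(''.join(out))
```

Execution trace: 'V' (try body) → 'J' (except NameError) → 'X' (after the try/except). Output: VJX

Answer: VJX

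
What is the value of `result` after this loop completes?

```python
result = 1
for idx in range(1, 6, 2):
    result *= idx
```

Product of 1, 3, 5, ... up to 5
`result` takes the values: 1 → 3 → 15

Answer: 15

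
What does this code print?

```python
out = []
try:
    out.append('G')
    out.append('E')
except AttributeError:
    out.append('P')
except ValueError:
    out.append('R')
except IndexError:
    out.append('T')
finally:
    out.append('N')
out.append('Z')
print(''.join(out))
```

Execution trace: 'G' (try body) → 'E' (try body, no exception) → 'N' (finally) → 'Z' (after the try/except). Output: GENZ

Answer: GENZ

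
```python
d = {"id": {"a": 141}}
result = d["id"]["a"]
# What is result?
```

Trace:
`d = {"id": {"a": 141}}` → d = {'id': {'a': 141}}
`result = d["id"]["a"]` → result = 141
So result = 141

Answer: 141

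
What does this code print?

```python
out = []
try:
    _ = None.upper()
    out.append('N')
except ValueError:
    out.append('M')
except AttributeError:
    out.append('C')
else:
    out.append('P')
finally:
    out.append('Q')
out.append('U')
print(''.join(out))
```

Execution trace: 'C' (except AttributeError) → 'Q' (finally) → 'U' (after the try/except). Output: CQU

Answer: CQU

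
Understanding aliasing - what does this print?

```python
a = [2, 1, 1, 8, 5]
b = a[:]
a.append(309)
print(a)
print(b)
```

Key concept: slice [:] creates copy.
Step by step:
`a = [2, 1, 1, 8, 5]` → a = [2, 1, 1, 8, 5]
`b = a[:]` → b = [2, 1, 1, 8, 5]
`a.append(309)` → a = [2, 1, 1, 8, 5, 309]
`print(a)` → prints [2, 1, 1, 8, 5, 309]
`print(b)` → prints [2, 1, 1, 8, 5]

Answer:
[2, 1, 1, 8, 5, 309]
[2, 1, 1, 8, 5]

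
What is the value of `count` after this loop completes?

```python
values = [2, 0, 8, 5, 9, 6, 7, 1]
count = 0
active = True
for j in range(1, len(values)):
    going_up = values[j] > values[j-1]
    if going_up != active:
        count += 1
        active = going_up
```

Count direction changes in [2, 0, 8, 5, 9, 6, 7, 1]
`count` takes the values: 0 → 1 → 2 → 3 → 4 → 5 → 6 → 7

Answer: 7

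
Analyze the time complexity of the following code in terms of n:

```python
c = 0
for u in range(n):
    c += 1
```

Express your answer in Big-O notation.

Each loop level contributes: n. Multiplying the contributions gives O(n).

Answer: O(n)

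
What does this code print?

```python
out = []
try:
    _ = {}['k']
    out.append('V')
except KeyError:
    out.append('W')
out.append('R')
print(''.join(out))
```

Execution trace: 'W' (except KeyError) → 'R' (after the try/except). Output: WR

Answer: WR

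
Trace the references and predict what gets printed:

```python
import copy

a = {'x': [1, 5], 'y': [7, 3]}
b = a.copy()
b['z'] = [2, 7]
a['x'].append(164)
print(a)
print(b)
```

Key concept: shallow copy of dict with mutable values.
Step by step:
`a = {'x': [1, 5], 'y': [7, 3]}` → a = {'x': [1, 5], 'y': [7, 3]}
`b = a.copy()` → b = {'x': [1, 5], 'y': [7, 3]}
`b['z'] = [2, 7]` → b = {'x': [1, 5], 'y': [7, 3], 'z': [2, 7]}
`a['x'].append(164)` → a = {'x': [1, 5, 164], 'y': [7, 3]}; b = {'x': [1, 5, 164], 'y': [7, 3], 'z': [2, 7]}
`print(a)` → prints {'x': [1, 5, 164], 'y': [7, 3]}
`print(b)` → prints {'x': [1, 5, 164], 'y': [7, 3], 'z': [2, 7]}

Answer:
{'x': [1, 5, 164], 'y': [7, 3]}
{'x': [1, 5, 164], 'y': [7, 3], 'z': [2, 7]}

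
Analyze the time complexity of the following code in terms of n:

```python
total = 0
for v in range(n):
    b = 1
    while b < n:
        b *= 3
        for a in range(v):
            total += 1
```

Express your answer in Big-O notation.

Each loop level contributes: n × log n × n. Multiplying the contributions gives O(n^2 log n).

Answer: O(n^2 log n)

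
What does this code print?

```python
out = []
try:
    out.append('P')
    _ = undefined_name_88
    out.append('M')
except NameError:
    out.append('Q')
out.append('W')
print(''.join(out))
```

Execution trace: 'P' (try body) → 'Q' (except NameError) → 'W' (after the try/except). Output: PQW

Answer: PQW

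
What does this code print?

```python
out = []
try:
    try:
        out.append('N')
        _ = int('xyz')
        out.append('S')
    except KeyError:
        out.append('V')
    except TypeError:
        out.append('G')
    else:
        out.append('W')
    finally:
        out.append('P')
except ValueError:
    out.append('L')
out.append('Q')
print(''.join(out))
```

Execution trace: 'N' (inner try body) → 'P' (inner finally) → 'L' (outer except ValueError) → 'Q' (after the try/except). Output: NPLQ

Answer: NPLQ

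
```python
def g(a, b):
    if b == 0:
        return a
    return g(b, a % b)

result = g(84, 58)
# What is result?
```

g(84, 58) -> g(58, 26) -> g(26, 6) -> g(6, 2) -> g(2, 0) -> 2

Answer: 2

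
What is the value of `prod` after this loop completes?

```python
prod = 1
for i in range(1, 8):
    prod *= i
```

7! = 5040
`prod` takes the values: 1 → 2 → 6 → 24 → 120 → 720 → 5040

Answer: 5040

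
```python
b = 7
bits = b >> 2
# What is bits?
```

Trace:
`b = 7` → b = 7
`bits = b >> 2` → bits = 1
So bits = 1

Answer: 1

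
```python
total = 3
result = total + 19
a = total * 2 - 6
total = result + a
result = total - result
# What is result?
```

Trace:
`total = 3` → total = 3
`result = total + 19` → result = 22
`a = total * 2 - 6` → a = 0
`total = result + a` → total = 22
`result = total - result` → result = 0
So result = 0

Answer: 0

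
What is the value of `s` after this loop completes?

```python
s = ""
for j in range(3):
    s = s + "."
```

Repeat '.' 3 times
`s` takes the values: "" → "." → ".." → "..."

Answer: "..."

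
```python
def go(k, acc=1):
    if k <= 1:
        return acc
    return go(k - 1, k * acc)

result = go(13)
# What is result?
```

Accumulator trace (n, acc): (13, 1) -> (12, 13) -> (11, 156) -> (10, 1716) -> (9, 17160) -> (8, 154440) -> (7, 1235520) -> (6, 8648640) -> (5, 51891840) -> (4, 259459200) -> (3, 1037836800) -> (2, 3113510400) -> (1, 6227020800) -> return 6227020800

Answer: 6227020800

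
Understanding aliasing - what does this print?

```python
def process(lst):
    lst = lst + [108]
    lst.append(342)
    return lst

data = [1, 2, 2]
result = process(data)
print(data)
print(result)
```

Key concept: rebinding parameter vs mutation.
Step by step:
`data = [1, 2, 2]` → data = [1, 2, 2]
`result = process(data)` → result = [1, 2, 2, 108, 342]
`print(data)` → prints [1, 2, 2]
`print(result)` → prints [1, 2, 2, 108, 342]

Answer:
[1, 2, 2]
[1, 2, 2, 108, 342]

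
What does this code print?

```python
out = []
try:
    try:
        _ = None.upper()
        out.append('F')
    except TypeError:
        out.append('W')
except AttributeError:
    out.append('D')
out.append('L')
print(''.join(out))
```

Execution trace: 'D' (outer except AttributeError) → 'L' (after the try/except). Output: DL

Answer: DL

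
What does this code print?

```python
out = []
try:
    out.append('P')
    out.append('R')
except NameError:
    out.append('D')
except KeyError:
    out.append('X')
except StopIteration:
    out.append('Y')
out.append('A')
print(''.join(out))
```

Execution trace: 'P' (try body) → 'R' (try body, no exception) → 'A' (after the try/except). Output: PRA

Answer: PRA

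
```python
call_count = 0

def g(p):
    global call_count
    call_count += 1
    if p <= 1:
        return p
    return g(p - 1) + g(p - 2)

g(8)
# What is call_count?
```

Calls(p) = 1 + Calls(p-1) + Calls(p-2); Calls(0)=Calls(1)=1. For p=8 this gives 67.

Answer: 67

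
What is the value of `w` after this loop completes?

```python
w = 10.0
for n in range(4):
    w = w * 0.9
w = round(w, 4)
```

Exponential decay: 10.0 * 0.9^4
`w` takes the values: 10.0 → 9.0 → 8.1 → 7.29 → 6.561

Answer: 6.561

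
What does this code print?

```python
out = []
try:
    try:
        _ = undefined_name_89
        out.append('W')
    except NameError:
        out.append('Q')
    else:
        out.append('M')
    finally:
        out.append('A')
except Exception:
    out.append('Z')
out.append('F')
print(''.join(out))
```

Execution trace: 'Q' (inner except NameError) → 'A' (inner finally) → 'F' (after the try/except). Output: QAF

Answer: QAF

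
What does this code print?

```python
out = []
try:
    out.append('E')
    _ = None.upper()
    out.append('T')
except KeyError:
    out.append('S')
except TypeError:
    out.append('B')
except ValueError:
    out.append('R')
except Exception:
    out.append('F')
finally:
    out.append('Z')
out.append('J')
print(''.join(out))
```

Execution trace: 'E' (try body) → 'F' (except Exception) → 'Z' (finally) → 'J' (after the try/except). Output: EFZJ

Answer: EFZJ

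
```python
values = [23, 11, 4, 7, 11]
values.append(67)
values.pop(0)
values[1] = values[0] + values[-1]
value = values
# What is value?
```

Trace:
`values = [23, 11, 4, 7, 11]` → values = [23, 11, 4, 7, 11]
`values.append(67)` → values = [23, 11, 4, 7, 11, 67]
`values.pop(0)` → values = [11, 4, 7, 11, 67]
`values[1] = values[0] + values[-1]` → values = [11, 78, 7, 11, 67]
`value = values` → value = [11, 78, 7, 11, 67]
So value = [11, 78, 7, 11, 67]

Answer: [11, 78, 7, 11, 67]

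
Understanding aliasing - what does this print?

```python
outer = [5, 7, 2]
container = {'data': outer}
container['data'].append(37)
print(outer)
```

Key concept: dict holds reference to list.
Step by step:
`outer = [5, 7, 2]` → outer = [5, 7, 2]
`container = {'data': outer}` → container = {'data': [5, 7, 2]}
`container['data'].append(37)` → outer = [5, 7, 2, 37]; container = {'data': [5, 7, 2, 37]}
`print(outer)` → prints [5, 7, 2, 37]

Answer: [5, 7, 2, 37]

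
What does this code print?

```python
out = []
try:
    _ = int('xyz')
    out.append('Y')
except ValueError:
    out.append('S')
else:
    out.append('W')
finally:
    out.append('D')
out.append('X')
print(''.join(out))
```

Execution trace: 'S' (except ValueError) → 'D' (finally) → 'X' (after the try/except). Output: SDX

Answer: SDX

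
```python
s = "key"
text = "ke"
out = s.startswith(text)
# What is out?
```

Trace:
`s = "key"` → s = 'key'
`text = "ke"` → text = 'ke'
`out = s.startswith(text)` → out = True
So out = True

Answer: True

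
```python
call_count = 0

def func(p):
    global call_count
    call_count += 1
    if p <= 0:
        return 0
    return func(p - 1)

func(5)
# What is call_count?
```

Linear recursion stepping by 1: 6 calls from p=5 down to ≤0.

Answer: 6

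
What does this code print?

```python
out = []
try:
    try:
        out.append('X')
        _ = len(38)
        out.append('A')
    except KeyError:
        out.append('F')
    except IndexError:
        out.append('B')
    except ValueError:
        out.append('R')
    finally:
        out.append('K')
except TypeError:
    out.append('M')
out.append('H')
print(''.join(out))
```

Execution trace: 'X' (try body) → 'K' (finally) → 'M' (outer except TypeError) → 'H' (after the try/except). Output: XKMH

Answer: XKMH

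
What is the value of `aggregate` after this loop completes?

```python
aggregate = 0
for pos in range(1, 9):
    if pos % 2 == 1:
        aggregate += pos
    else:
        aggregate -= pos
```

Add odd, subtract even
`aggregate` takes the values: 0 → 1 → -1 → 2 → -2 → 3 → -3 → 4 → -4

Answer: -4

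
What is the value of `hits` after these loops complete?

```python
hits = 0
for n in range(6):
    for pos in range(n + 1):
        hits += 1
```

Triangle: 1 + 2 + ... + 6
`hits` takes the values: 0 → 1 → 2 → 3 → 4 → 5 → 6 → 7 → 8 → 9 → 10 → 11 → 12 → 13 → 14 → 15 → 16 → 17 → 18 → 19 → 20 → 21

Answer: 21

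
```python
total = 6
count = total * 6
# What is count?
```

Trace:
`total = 6` → total = 6
`count = total * 6` → count = 36
So count = 36

Answer: 36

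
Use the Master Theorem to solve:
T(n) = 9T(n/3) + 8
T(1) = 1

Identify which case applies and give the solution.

a=9, b=3, f(n)=8. log_3(9) = 2. Since c=0 < 2, Case 1 applies: T(n) = Θ(n^log_b(a)) = O(n^2).

Answer: O(n^2) - Case 1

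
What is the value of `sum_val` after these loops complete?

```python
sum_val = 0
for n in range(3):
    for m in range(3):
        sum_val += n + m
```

Sum of all n+m for n,m in 3x3
`sum_val` takes the values: 0 → 1 → 3 → 4 → 6 → 9 → 11 → 14 → 18

Answer: 18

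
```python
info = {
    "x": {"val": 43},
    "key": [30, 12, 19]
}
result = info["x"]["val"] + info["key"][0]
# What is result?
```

Trace:
`info = { ...` → info = {'x': {'val': 43}, 'key': [30, 12, 19]}
`result = info["x"]["val"] + info["key"][0]` → result = 73
So result = 73

Answer: 73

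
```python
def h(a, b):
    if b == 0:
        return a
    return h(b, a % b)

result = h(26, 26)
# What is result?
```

h(26, 26) -> h(26, 0) -> 26

Answer: 26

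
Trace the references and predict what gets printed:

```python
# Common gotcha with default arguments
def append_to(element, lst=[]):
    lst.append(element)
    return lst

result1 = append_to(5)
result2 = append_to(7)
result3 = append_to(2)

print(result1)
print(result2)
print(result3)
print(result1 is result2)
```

Key concept: mutable default argument gotcha.
Step by step:
`result1 = append_to(5)` → result1 = [5]
`result2 = append_to(7)` → result1 = [5, 7] (same object as result2); result2 = [5, 7] (same object as result1)
`result3 = append_to(2)` → result1 = [5, 7, 2] (same object as result2, result3); result2 = [5, 7, 2] (same object as result1, result3); result3 = [5, 7, 2] (same object as result1, result2)
`print(result1)` → prints [5, 7, 2]
`print(result2)` → prints [5, 7, 2]
`print(result3)` → prints [5, 7, 2]
`print(result1 is result2)` → prints True

Answer:
[5, 7, 2]
[5, 7, 2]
[5, 7, 2]
True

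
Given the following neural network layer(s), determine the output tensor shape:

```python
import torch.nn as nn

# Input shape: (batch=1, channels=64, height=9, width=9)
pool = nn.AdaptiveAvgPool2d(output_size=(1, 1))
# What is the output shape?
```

Input: (1, 64, 9, 9) -> Output: (1, 64, 1, 1)

Answer: (1, 64, 1, 1)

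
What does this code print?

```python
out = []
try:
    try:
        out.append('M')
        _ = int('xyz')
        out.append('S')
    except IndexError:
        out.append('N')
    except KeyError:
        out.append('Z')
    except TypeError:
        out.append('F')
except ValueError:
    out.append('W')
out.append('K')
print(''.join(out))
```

Execution trace: 'M' (inner try body) → 'W' (outer except ValueError) → 'K' (after the try/except). Output: MWK

Answer: MWK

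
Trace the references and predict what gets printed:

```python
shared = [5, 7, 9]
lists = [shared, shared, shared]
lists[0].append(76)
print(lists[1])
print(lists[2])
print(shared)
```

Key concept: list of same reference.
Step by step:
`shared = [5, 7, 9]` → shared = [5, 7, 9]
`lists = [shared, shared, shared]` → lists = [[5, 7, 9], [5, 7, 9], [5, 7, 9]]
`lists[0].append(76)` → shared = [5, 7, 9, 76]; lists = [[5, 7, 9, 76], [5, 7, 9, 76], [5, 7, 9, 76]]
`print(lists[1])` → prints [5, 7, 9, 76]
`print(lists[2])` → prints [5, 7, 9, 76]
`print(shared)` → prints [5, 7, 9, 76]

Answer:
[5, 7, 9, 76]
[5, 7, 9, 76]
[5, 7, 9, 76]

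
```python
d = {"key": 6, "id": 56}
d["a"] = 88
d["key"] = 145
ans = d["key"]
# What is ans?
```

Trace:
`d = {"key": 6, "id": 56}` → d = {'key': 6, 'id': 56}
`d["a"] = 88` → d = {'key': 6, 'id': 56, 'a': 88}
`d["key"] = 145` → d = {'key': 145, 'id': 56, 'a': 88}
`ans = d["key"]` → ans = 145
So ans = 145

Answer: 145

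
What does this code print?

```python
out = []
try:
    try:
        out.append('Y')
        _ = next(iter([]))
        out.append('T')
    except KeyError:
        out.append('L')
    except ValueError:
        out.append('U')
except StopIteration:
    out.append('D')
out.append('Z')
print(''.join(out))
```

Execution trace: 'Y' (try body) → 'D' (outer except StopIteration) → 'Z' (after the try/except). Output: YDZ

Answer: YDZ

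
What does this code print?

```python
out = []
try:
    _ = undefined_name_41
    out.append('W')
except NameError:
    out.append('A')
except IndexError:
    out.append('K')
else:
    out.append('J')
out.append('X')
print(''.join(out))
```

Execution trace: 'A' (except NameError) → 'X' (after the try/except). Output: AX

Answer: AX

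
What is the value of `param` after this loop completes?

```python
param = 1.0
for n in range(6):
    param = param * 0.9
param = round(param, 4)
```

Exponential decay: 1.0 * 0.9^6
`param` takes the values: 1.0 → 0.9 → 0.81 → 0.729 → 0.6561 → 0.59049 → 0.531441 → 0.5314

Answer: 0.5314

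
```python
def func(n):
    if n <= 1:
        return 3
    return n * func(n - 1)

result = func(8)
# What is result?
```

func(8) = 8 * 7 * 6 * 5 * 4 * 3 * 2 * 3 = 120960

Answer: 120960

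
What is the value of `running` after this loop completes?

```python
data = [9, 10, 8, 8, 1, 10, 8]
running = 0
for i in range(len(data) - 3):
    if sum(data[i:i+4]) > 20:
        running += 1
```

Count windows with sum > 20
`running` takes the values: 0 → 1 → 2 → 3 → 4

Answer: 4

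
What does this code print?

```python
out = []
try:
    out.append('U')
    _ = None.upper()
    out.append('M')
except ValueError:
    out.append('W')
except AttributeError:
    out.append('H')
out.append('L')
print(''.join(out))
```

Execution trace: 'U' (try body) → 'H' (except AttributeError) → 'L' (after the try/except). Output: UHL

Answer: UHL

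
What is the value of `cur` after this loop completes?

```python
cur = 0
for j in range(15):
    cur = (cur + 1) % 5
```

Increment mod 5, 15 times = 0
`cur` takes the values: 0 → 1 → 2 → 3 → 4 → 0 → 1 → 2 → 3 → 4 → 0 → 1 → 2 → 3 → 4 → 0

Answer: 0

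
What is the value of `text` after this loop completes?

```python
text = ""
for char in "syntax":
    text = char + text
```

Reverse 'syntax'
`text` takes the values: "" → "s" → "ys" → "nys" → "tnys" → "atnys" → "xatnys"

Answer: "xatnys"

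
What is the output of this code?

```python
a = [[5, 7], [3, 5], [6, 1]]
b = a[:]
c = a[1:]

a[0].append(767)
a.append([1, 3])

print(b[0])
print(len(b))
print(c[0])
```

Key concept: slice with nested mutation.
Step by step:
`a = [[5, 7], [3, 5], [6, 1]]` → a = [[5, 7], [3, 5], [6, 1]]
`b = a[:]` → b = [[5, 7], [3, 5], [6, 1]]
`c = a[1:]` → c = [[3, 5], [6, 1]]
`a[0].append(767)` → a = [[5, 7, 767], [3, 5], [6, 1]]; b = [[5, 7, 767], [3, 5], [6, 1]]
`a.append([1, 3])` → a = [[5, 7, 767], [3, 5], [6, 1], [1, 3]]
`print(b[0])` → prints [5, 7, 767]
`print(len(b))` → prints 3
`print(c[0])` → prints [3, 5]

Answer:
[5, 7, 767]
3
[3, 5]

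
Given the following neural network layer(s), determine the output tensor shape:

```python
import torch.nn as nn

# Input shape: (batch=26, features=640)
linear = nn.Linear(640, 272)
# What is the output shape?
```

Input: (26, 640) -> Output: (26, 272)

Answer: (26, 272)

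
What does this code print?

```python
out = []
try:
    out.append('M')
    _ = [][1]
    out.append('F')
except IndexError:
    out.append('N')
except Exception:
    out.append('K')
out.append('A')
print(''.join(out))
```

Execution trace: 'M' (try body) → 'N' (except IndexError) → 'A' (after the try/except). Output: MNA

Answer: MNA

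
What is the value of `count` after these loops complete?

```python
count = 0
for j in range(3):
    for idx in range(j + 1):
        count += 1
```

Triangle: 1 + 2 + ... + 3
`count` takes the values: 0 → 1 → 2 → 3 → 4 → 5 → 6

Answer: 6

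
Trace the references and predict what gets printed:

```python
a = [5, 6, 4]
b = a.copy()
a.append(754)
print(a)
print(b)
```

Key concept: list.copy() creates independent copy.
Step by step:
`a = [5, 6, 4]` → a = [5, 6, 4]
`b = a.copy()` → b = [5, 6, 4]
`a.append(754)` → a = [5, 6, 4, 754]
`print(a)` → prints [5, 6, 4, 754]
`print(b)` → prints [5, 6, 4]

Answer:
[5, 6, 4, 754]
[5, 6, 4]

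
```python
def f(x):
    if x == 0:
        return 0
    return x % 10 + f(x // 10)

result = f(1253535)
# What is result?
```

Sum of digits of 1253535: 5 + 3 + 5 + 3 + 5 + 2 + 1 = 24

Answer: 24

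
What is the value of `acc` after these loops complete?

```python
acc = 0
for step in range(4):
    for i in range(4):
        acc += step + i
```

Sum of all step+i for step,i in 4x4
`acc` takes the values: 0 → 1 → 3 → 6 → 7 → 9 → 12 → 16 → 18 → 21 → 25 → 30 → 33 → 37 → 42 → 48

Answer: 48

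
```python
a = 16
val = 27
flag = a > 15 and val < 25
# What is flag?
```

Trace:
`a = 16` → a = 16
`val = 27` → val = 27
`flag = a > 15 and val < 25` → flag = False
So flag = False

Answer: False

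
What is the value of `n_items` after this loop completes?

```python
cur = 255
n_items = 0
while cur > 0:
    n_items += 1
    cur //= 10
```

Count digits by repeated division by 10
`n_items` takes the values: 0 → 1 → 2 → 3

Answer: 3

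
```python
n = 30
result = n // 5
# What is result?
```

Trace:
`n = 30` → n = 30
`result = n // 5` → result = 6
So result = 6

Answer: 6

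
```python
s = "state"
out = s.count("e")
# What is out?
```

Trace:
`s = "state"` → s = 'state'
`out = s.count("e")` → out = 1
So out = 1

Answer: 1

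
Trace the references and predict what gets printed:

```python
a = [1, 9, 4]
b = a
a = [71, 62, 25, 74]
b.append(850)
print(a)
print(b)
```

Key concept: rebinding vs mutation: a is rebound to a new list, b still points at the original.
Step by step:
`a = [1, 9, 4]` → a = [1, 9, 4]
`b = a` → b = [1, 9, 4] (same object as a)
`a = [71, 62, 25, 74]` → a = [71, 62, 25, 74]
`b.append(850)` → b = [1, 9, 4, 850]
`print(a)` → prints [71, 62, 25, 74]
`print(b)` → prints [1, 9, 4, 850]

Answer:
[71, 62, 25, 74]
[1, 9, 4, 850]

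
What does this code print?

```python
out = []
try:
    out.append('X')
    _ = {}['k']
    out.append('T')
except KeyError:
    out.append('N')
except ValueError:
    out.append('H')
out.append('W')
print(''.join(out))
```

Execution trace: 'X' (try body) → 'N' (except KeyError) → 'W' (after the try/except). Output: XNW

Answer: XNW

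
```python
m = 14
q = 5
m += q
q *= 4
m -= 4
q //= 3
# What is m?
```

Trace:
`m = 14` → m = 14
`q = 5` → q = 5
`m += q` → m = 19
`q *= 4` → q = 20
`m -= 4` → m = 15
`q //= 3` → q = 6
So m = 15

Answer: 15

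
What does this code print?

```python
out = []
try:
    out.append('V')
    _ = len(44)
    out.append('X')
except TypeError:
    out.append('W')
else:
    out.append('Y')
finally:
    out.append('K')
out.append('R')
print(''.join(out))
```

Execution trace: 'V' (try body) → 'W' (except TypeError) → 'K' (finally) → 'R' (after the try/except). Output: VWKR

Answer: VWKR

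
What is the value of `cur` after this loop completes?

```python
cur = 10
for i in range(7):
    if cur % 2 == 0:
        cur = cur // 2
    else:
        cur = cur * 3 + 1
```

Collatz-style transformation from 10
`cur` takes the values: 10 → 5 → 16 → 8 → 4 → 2 → 1 → 4

Answer: 4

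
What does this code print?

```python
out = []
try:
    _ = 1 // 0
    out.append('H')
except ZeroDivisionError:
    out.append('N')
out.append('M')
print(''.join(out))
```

Execution trace: 'N' (except ZeroDivisionError) → 'M' (after the try/except). Output: NM

Answer: NM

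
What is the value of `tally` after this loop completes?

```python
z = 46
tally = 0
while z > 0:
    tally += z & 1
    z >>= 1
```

Count set bits in 46 (binary: 0b101110)
`tally` takes the values: 0 → 1 → 2 → 3 → 4

Answer: 4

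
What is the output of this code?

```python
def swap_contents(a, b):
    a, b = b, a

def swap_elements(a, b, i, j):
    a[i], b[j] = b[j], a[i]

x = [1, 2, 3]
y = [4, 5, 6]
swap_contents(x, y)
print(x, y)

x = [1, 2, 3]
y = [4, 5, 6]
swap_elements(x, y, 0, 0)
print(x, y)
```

Key concept: parameter rebinding vs mutation.
Step by step:
`x = [1, 2, 3]` → x = [1, 2, 3]
`y = [4, 5, 6]` → y = [4, 5, 6]
`swap_contents(x, y)` → no visible change to tracked variables
`print(x, y)` → prints [1, 2, 3] [4, 5, 6]
`x = [1, 2, 3]` → x = [1, 2, 3]
`y = [4, 5, 6]` → y = [4, 5, 6]
`swap_elements(x, y, 0, 0)` → x = [4, 2, 3]; y = [1, 5, 6]
`print(x, y)` → prints [4, 2, 3] [1, 5, 6]

Answer:
[1, 2, 3] [4, 5, 6]
[4, 2, 3] [1, 5, 6]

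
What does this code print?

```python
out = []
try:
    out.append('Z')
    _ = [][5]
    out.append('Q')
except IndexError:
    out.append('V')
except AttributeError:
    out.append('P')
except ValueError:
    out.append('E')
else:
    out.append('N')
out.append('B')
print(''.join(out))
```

Execution trace: 'Z' (try body) → 'V' (except IndexError) → 'B' (after the try/except). Output: ZVB

Answer: ZVB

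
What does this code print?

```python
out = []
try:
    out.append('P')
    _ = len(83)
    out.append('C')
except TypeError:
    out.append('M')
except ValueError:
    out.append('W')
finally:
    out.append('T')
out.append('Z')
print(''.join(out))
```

Execution trace: 'P' (try body) → 'M' (except TypeError) → 'T' (finally) → 'Z' (after the try/except). Output: PMTZ

Answer: PMTZ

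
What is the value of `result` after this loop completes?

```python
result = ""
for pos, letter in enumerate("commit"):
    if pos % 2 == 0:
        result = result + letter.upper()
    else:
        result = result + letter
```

Uppercase even positions in 'commit'
`result` takes the values: "" → "C" → "Co" → "CoM" → "CoMm" → "CoMmI" → "CoMmIt"

Answer: "CoMmIt"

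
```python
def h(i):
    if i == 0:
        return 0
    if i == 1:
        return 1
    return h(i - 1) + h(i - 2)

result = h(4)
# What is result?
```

Build up from base cases: h(0)=0, h(1)=1, h(2)=1, h(3)=2, h(4)=3

Answer: 3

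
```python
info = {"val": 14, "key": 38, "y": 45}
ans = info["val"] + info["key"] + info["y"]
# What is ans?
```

Trace:
`info = {"val": 14, "key": 38, "y": 45}` → info = {'val': 14, 'key': 38, 'y': 45}
`ans = info["val"] + info["key"] + info["y"]` → ans = 97
So ans = 97

Answer: 97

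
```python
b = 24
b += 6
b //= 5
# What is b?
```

Trace:
`b = 24` → b = 24
`b += 6` → b = 30
`b //= 5` → b = 6
So b = 6

Answer: 6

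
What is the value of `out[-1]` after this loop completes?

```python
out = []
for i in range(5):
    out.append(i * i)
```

Last element of squares 0 to 4
`out` takes the values: [] → [0] → [0, 1] → [0, 1, 4] → [0, 1, 4, 9] → [0, 1, 4, 9, 16]
So `out[-1]` = 16

Answer: 16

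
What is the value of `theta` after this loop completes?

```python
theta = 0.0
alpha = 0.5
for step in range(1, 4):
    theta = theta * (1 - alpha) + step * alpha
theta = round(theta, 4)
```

Moving average with lr=0.5
`theta` takes the values: 0.0 → 0.5 → 1.25 → 2.125

Answer: 2.125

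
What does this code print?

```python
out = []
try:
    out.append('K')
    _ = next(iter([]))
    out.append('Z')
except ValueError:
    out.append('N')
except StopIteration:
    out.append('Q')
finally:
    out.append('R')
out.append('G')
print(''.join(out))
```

Execution trace: 'K' (try body) → 'Q' (except StopIteration) → 'R' (finally) → 'G' (after the try/except). Output: KQRG

Answer: KQRG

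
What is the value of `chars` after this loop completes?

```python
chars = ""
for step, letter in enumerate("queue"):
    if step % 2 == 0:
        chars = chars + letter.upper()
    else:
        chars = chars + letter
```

Uppercase even positions in 'queue'
`chars` takes the values: "" → "Q" → "Qu" → "QuE" → "QuEu" → "QuEuE"

Answer: "QuEuE"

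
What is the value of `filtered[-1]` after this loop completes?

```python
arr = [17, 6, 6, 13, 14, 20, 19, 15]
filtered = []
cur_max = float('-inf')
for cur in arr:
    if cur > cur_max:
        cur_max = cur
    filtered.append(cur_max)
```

Running max ends at 20
`filtered` takes the values: [] → [17] → [17, 17] → [17, 17, 17] → [17, 17, 17, 17] → [17, 17, 17, 17, 17] → [17, 17, 17, 17, 17, 20] → [17, 17, 17, 17, 17, 20, 20] → [17, 17, 17, 17, 17, 20, 20, 20]
So `filtered[-1]` = 20

Answer: 20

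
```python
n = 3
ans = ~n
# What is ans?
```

Trace:
`n = 3` → n = 3
`ans = ~n` → ans = -4
So ans = -4

Answer: -4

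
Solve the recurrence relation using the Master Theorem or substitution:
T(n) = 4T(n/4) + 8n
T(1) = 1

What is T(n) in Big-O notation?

By Master Theorem: a=4, b=4, f(n)=8n. Since log_4(4) = 1 and f(n) = Θ(n^1), Case 2 applies. T(n) = O(n log n).

Answer: O(n log n)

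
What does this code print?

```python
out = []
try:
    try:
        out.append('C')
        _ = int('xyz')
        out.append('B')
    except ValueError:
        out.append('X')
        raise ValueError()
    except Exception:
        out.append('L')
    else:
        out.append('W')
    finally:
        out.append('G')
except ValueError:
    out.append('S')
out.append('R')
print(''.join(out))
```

Execution trace: 'C' (inner try body) → 'X' (inner except ValueError) → 'G' (inner finally) → 'S' (outer except ValueError) → 'R' (after the try/except). Output: CXGSR

Answer: CXGSR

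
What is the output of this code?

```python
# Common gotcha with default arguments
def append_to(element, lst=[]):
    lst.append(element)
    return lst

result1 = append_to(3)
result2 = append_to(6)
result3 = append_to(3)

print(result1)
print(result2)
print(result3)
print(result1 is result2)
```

Key concept: mutable default argument gotcha.
Step by step:
`result1 = append_to(3)` → result1 = [3]
`result2 = append_to(6)` → result1 = [3, 6] (same object as result2); result2 = [3, 6] (same object as result1)
`result3 = append_to(3)` → result1 = [3, 6, 3] (same object as result2, result3); result2 = [3, 6, 3] (same object as result1, result3); result3 = [3, 6, 3] (same object as result1, result2)
`print(result1)` → prints [3, 6, 3]
`print(result2)` → prints [3, 6, 3]
`print(result3)` → prints [3, 6, 3]
`print(result1 is result2)` → prints True

Answer:
[3, 6, 3]
[3, 6, 3]
[3, 6, 3]
True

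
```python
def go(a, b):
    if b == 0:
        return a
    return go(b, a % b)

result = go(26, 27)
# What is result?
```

go(26, 27) -> go(27, 26) -> go(26, 1) -> go(1, 0) -> 1

Answer: 1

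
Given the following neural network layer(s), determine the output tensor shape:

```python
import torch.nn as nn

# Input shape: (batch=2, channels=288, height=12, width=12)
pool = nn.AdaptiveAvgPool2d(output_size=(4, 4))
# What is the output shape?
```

Input: (2, 288, 12, 12) -> Output: (2, 288, 4, 4)

Answer: (2, 288, 4, 4)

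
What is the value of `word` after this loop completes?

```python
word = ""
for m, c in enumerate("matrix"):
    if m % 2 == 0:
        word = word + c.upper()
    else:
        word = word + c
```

Uppercase even positions in 'matrix'
`word` takes the values: "" → "M" → "Ma" → "MaT" → "MaTr" → "MaTrI" → "MaTrIx"

Answer: "MaTrIx"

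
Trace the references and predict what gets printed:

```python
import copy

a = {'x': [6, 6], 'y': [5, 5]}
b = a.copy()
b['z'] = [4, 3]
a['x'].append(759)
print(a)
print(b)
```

Key concept: shallow copy of dict with mutable values.
Step by step:
`a = {'x': [6, 6], 'y': [5, 5]}` → a = {'x': [6, 6], 'y': [5, 5]}
`b = a.copy()` → b = {'x': [6, 6], 'y': [5, 5]}
`b['z'] = [4, 3]` → b = {'x': [6, 6], 'y': [5, 5], 'z': [4, 3]}
`a['x'].append(759)` → a = {'x': [6, 6, 759], 'y': [5, 5]}; b = {'x': [6, 6, 759], 'y': [5, 5], 'z': [4, 3]}
`print(a)` → prints {'x': [6, 6, 759], 'y': [5, 5]}
`print(b)` → prints {'x': [6, 6, 759], 'y': [5, 5], 'z': [4, 3]}

Answer:
{'x': [6, 6, 759], 'y': [5, 5]}
{'x': [6, 6, 759], 'y': [5, 5], 'z': [4, 3]}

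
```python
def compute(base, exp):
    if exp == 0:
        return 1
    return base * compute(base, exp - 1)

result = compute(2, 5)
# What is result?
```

compute(2, 5) = 2 * 2 * 2 * 2 * 2 = 32

Answer: 32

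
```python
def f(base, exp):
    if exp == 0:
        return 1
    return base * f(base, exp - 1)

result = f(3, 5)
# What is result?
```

f(3, 5) = 3 * 3 * 3 * 3 * 3 = 243

Answer: 243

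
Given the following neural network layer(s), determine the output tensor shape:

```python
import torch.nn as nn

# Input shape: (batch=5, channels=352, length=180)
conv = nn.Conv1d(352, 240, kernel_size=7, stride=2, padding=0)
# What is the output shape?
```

Input: (5, 352, 180) -> Output: (5, 240, 87)

Answer: (5, 240, 87)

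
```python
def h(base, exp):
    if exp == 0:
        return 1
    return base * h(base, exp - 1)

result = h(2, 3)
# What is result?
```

h(2, 3) = 2 * 2 * 2 = 8

Answer: 8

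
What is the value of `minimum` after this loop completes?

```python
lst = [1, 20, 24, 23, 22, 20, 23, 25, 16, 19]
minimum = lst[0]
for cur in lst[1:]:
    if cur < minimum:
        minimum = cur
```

Minimum of [1, 20, 24, 23, 22, 20, 23, 25, 16, 19]
`minimum` takes the values: 1

Answer: 1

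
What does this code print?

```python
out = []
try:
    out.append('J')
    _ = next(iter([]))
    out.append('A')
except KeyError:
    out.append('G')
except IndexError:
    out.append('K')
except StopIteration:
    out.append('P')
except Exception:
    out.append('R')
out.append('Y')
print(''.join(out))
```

Execution trace: 'J' (try body) → 'P' (except StopIteration) → 'Y' (after the try/except). Output: JPY

Answer: JPY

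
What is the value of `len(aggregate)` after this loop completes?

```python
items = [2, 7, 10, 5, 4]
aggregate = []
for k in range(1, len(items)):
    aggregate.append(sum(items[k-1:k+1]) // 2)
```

Number of 2-element averages
`aggregate` takes the values: [] → [4] → [4, 8] → [4, 8, 7] → [4, 8, 7, 4]
So `len(aggregate)` = 4

Answer: 4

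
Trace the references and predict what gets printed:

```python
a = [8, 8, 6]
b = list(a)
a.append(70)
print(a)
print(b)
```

Key concept: list() constructor creates copy.
Step by step:
`a = [8, 8, 6]` → a = [8, 8, 6]
`b = list(a)` → b = [8, 8, 6]
`a.append(70)` → a = [8, 8, 6, 70]
`print(a)` → prints [8, 8, 6, 70]
`print(b)` → prints [8, 8, 6]

Answer:
[8, 8, 6, 70]
[8, 8, 6]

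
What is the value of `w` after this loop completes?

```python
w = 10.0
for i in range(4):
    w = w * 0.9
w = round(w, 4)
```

Exponential decay: 10.0 * 0.9^4
`w` takes the values: 10.0 → 9.0 → 8.1 → 7.29 → 6.561

Answer: 6.561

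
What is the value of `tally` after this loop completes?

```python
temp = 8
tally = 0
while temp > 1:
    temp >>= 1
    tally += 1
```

Count right shifts until 1
`tally` takes the values: 0 → 1 → 2 → 3

Answer: 3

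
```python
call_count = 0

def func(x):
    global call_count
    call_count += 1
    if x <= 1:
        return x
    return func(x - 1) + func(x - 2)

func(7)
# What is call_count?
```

Calls(x) = 1 + Calls(x-1) + Calls(x-2); Calls(0)=Calls(1)=1. For x=7 this gives 41.

Answer: 41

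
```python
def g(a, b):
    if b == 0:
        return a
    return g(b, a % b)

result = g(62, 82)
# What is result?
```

g(62, 82) -> g(82, 62) -> g(62, 20) -> g(20, 2) -> g(2, 0) -> 2

Answer: 2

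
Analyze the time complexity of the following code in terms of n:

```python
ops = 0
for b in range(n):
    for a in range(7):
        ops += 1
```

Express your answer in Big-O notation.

Each loop level contributes: n × 1. Multiplying the contributions gives O(n).

Answer: O(n)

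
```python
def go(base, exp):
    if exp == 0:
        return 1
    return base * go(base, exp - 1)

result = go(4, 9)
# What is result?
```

go(4, 9) = 4 * 4 * 4 * 4 * 4 * 4 * 4 * 4 * 4 = 262144

Answer: 262144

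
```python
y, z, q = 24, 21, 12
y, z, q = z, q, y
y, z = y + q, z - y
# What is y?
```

Trace:
`y, z, q = 24, 21, 12` → y = 24; z = 21; q = 12
`y, z, q = z, q, y` → y = 21; z = 12; q = 24
`y, z = y + q, z - y` → y = 45; z = -9
So y = 45

Answer: 45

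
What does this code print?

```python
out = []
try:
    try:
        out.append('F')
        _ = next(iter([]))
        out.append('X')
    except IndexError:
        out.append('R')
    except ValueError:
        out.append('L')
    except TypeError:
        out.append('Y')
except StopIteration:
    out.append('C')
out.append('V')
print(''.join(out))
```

Execution trace: 'F' (try body) → 'C' (outer except StopIteration) → 'V' (after the try/except). Output: FCV

Answer: FCV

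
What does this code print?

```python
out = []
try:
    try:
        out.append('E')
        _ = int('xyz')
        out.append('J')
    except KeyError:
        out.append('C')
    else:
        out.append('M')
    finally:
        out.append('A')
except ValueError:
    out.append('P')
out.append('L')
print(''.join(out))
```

Execution trace: 'E' (try body) → 'A' (finally) → 'P' (outer except ValueError) → 'L' (after the try/except). Output: EAPL

Answer: EAPL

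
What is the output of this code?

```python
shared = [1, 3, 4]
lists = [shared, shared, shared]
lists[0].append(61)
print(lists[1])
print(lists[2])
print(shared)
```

Key concept: list of same reference.
Step by step:
`shared = [1, 3, 4]` → shared = [1, 3, 4]
`lists = [shared, shared, shared]` → lists = [[1, 3, 4], [1, 3, 4], [1, 3, 4]]
`lists[0].append(61)` → shared = [1, 3, 4, 61]; lists = [[1, 3, 4, 61], [1, 3, 4, 61], [1, 3, 4, 61]]
`print(lists[1])` → prints [1, 3, 4, 61]
`print(lists[2])` → prints [1, 3, 4, 61]
`print(shared)` → prints [1, 3, 4, 61]

Answer:
[1, 3, 4, 61]
[1, 3, 4, 61]
[1, 3, 4, 61]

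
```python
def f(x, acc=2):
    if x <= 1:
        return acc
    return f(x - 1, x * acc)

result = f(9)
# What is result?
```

Accumulator trace (n, acc): (9, 2) -> (8, 18) -> (7, 144) -> (6, 1008) -> (5, 6048) -> (4, 30240) -> (3, 120960) -> (2, 362880) -> (1, 725760) -> return 725760

Answer: 725760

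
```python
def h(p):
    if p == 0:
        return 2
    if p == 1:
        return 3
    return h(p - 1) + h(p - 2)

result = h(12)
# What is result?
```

Build up from base cases: h(0)=2, h(1)=3, h(2)=5, h(3)=8, h(4)=13, h(5)=21, h(6)=34, ..., h(12)=610

Answer: 610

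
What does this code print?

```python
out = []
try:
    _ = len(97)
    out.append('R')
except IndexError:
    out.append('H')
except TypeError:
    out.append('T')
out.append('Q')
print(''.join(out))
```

Execution trace: 'T' (except TypeError) → 'Q' (after the try/except). Output: TQ

Answer: TQ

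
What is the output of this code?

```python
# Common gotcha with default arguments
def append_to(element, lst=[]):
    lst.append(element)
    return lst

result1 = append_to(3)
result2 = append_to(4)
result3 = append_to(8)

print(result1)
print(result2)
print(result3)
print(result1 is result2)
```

Key concept: mutable default argument gotcha.
Step by step:
`result1 = append_to(3)` → result1 = [3]
`result2 = append_to(4)` → result1 = [3, 4] (same object as result2); result2 = [3, 4] (same object as result1)
`result3 = append_to(8)` → result1 = [3, 4, 8] (same object as result2, result3); result2 = [3, 4, 8] (same object as result1, result3); result3 = [3, 4, 8] (same object as result1, result2)
`print(result1)` → prints [3, 4, 8]
`print(result2)` → prints [3, 4, 8]
`print(result3)` → prints [3, 4, 8]
`print(result1 is result2)` → prints True

Answer:
[3, 4, 8]
[3, 4, 8]
[3, 4, 8]
True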